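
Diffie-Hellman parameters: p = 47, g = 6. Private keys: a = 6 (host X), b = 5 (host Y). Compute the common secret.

Host Y sends B = g^b mod p = 6^5 mod 47.
6^1 ≡ 6 (mod 47)
6^2 = (6^1)^2 ≡ 6^2 = 36 ≡ 36 (mod 47)
6^4 = (6^2)^2 ≡ 36^2 = 1296 ≡ 27 (mod 47)
6^5 = 6^4 · 6^1 ≡ 27 · 6 ≡ 21 (mod 47).
So B = 21. Host X then computes K = B^a mod p = 21^6 mod 47.
21^1 ≡ 21 (mod 47)
21^2 = (21^1)^2 ≡ 21^2 = 441 ≡ 18 (mod 47)
21^4 = (21^2)^2 ≡ 18^2 = 324 ≡ 42 (mod 47)
21^6 = 21^4 · 21^2 ≡ 42 · 18 ≡ 4 (mod 47).

4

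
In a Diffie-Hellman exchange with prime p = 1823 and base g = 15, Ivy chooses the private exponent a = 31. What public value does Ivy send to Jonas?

433

Public value = 15^31 (mod 1823).
15^1 ≡ 15 (mod 1823)
15^2 = (15^1)^2 ≡ 15^2 = 225 ≡ 225 (mod 1823)
15^4 = (15^2)^2 ≡ 225^2 = 50625 ≡ 1404 (mod 1823)
15^8 = (15^4)^2 ≡ 1404^2 = 1971216 ≡ 553 (mod 1823)
15^16 = (15^8)^2 ≡ 553^2 = 305809 ≡ 1368 (mod 1823)
15^31 = 15^16 · 15^8 · 15^4 · 15^2 · 15^1 ≡ 1368 · 553 · 1404 · 225 · 15 ≡ 433 (mod 1823).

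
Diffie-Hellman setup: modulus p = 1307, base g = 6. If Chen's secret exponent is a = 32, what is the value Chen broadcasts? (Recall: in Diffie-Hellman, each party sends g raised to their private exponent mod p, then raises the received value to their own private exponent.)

425

Public value = 6^32 (mod 1307).
6^1 ≡ 6 (mod 1307)
6^2 = (6^1)^2 ≡ 6^2 = 36 ≡ 36 (mod 1307)
6^4 = (6^2)^2 ≡ 36^2 = 1296 ≡ 1296 (mod 1307)
6^8 = (6^4)^2 ≡ 1296^2 = 1679616 ≡ 121 (mod 1307)
6^16 = (6^8)^2 ≡ 121^2 = 14641 ≡ 264 (mod 1307)
6^32 = (6^16)^2 ≡ 264^2 = 69696 ≡ 425 (mod 1307)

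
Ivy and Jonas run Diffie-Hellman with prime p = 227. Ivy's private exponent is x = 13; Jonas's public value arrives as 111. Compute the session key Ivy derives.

93

Shared key K = 111^13 mod 227.
111^1 ≡ 111 (mod 227)
111^2 = (111^1)^2 ≡ 111^2 = 12321 ≡ 63 (mod 227)
111^4 = (111^2)^2 ≡ 63^2 = 3969 ≡ 110 (mod 227)
111^8 = (111^4)^2 ≡ 110^2 = 12100 ≡ 69 (mod 227)
111^13 = 111^8 · 111^4 · 111^1 ≡ 69 · 110 · 111 ≡ 93 (mod 227).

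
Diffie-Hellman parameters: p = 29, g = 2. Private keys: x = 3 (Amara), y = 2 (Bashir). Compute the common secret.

Amara sends A = g^x mod p = 2^3 mod 29.
2^1 ≡ 2 (mod 29)
2^2 = (2^1)^2 ≡ 2^2 = 4 ≡ 4 (mod 29)
2^3 = 2^2 · 2^1 ≡ 4 · 2 ≡ 8 (mod 29).
So A = 8. Bashir then computes K = A^y mod p = 8^2 mod 29.
8^1 ≡ 8 (mod 29)
8^2 = (8^1)^2 ≡ 8^2 = 64 ≡ 6 (mod 29)

6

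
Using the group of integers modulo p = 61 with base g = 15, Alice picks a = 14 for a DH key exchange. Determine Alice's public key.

Public value = 15^14 mod 61.
15^1 ≡ 15 (mod 61)
15^2 = (15^1)^2 ≡ 15^2 = 225 ≡ 42 (mod 61)
15^4 = (15^2)^2 ≡ 42^2 = 1764 ≡ 56 (mod 61)
15^8 = (15^4)^2 ≡ 56^2 = 3136 ≡ 25 (mod 61)
15^14 = 15^8 · 15^4 · 15^2 ≡ 25 · 56 · 42 ≡ 57 (mod 61).

57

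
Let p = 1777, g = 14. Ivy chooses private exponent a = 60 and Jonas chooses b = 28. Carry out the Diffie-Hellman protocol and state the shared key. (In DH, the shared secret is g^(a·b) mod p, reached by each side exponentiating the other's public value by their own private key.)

256

Jonas sends B = g^b mod p = 14^28 mod 1777.
14^1 ≡ 14 (mod 1777)
14^2 = (14^1)^2 ≡ 14^2 = 196 ≡ 196 (mod 1777)
14^4 = (14^2)^2 ≡ 196^2 = 38416 ≡ 1099 (mod 1777)
14^8 = (14^4)^2 ≡ 1099^2 = 1207801 ≡ 1218 (mod 1777)
14^16 = (14^8)^2 ≡ 1218^2 = 1483524 ≡ 1506 (mod 1777)
14^28 = 14^16 · 14^8 · 14^4 ≡ 1506 · 1218 · 1099 ≡ 1058 (mod 1777).
So B = 1058. Ivy then computes K = B^a mod p = 1058^60 mod 1777.
1058^1 ≡ 1058 (mod 1777)
1058^2 = (1058^1)^2 ≡ 1058^2 = 1119364 ≡ 1631 (mod 1777)
1058^4 = (1058^2)^2 ≡ 1631^2 = 2660161 ≡ 1769 (mod 1777)
1058^8 = (1058^4)^2 ≡ 1769^2 = 3129361 ≡ 64 (mod 1777)
1058^16 = (1058^8)^2 ≡ 64^2 = 4096 ≡ 542 (mod 1777)
1058^32 = (1058^16)^2 ≡ 542^2 = 293764 ≡ 559 (mod 1777)
1058^60 = 1058^32 · 1058^16 · 1058^8 · 1058^4 ≡ 559 · 542 · 64 · 1769 ≡ 256 (mod 1777).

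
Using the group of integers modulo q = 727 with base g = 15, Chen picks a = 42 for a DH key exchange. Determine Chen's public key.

64

Public value = 15^{42} \pmod{727}.
15^1 ≡ 15 (mod 727)
15^2 = (15^1)^2 ≡ 15^2 = 225 ≡ 225 (mod 727)
15^4 = (15^2)^2 ≡ 225^2 = 50625 ≡ 462 (mod 727)
15^8 = (15^4)^2 ≡ 462^2 = 213444 ≡ 433 (mod 727)
15^16 = (15^8)^2 ≡ 433^2 = 187489 ≡ 650 (mod 727)
15^32 = (15^16)^2 ≡ 650^2 = 422500 ≡ 113 (mod 727)
15^42 = 15^32 · 15^8 · 15^2 ≡ 113 · 433 · 225 ≡ 64 (mod 727).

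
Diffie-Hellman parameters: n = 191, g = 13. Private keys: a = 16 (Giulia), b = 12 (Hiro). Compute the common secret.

Giulia sends A = g^a mod n = 13^16 mod 191.
13^1 ≡ 13 (mod 191)
13^2 = (13^1)^2 ≡ 13^2 = 169 ≡ 169 (mod 191)
13^4 = (13^2)^2 ≡ 169^2 = 28561 ≡ 102 (mod 191)
13^8 = (13^4)^2 ≡ 102^2 = 10404 ≡ 90 (mod 191)
13^16 = (13^8)^2 ≡ 90^2 = 8100 ≡ 78 (mod 191)
So A = 78. Hiro then computes K = A^b mod n = 78^12 mod 191.
78^1 ≡ 78 (mod 191)
78^2 = (78^1)^2 ≡ 78^2 = 6084 ≡ 163 (mod 191)
78^4 = (78^2)^2 ≡ 163^2 = 26569 ≡ 20 (mod 191)
78^8 = (78^4)^2 ≡ 20^2 = 400 ≡ 18 (mod 191)
78^12 = 78^8 · 78^4 ≡ 18 · 20 ≡ 169 (mod 191).

169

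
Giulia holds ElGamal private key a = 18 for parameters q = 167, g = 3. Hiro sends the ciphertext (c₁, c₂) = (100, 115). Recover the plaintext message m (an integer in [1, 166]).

7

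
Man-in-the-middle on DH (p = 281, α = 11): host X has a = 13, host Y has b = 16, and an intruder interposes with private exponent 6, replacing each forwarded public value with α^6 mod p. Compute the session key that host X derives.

106

Host X receives an intruder's public value M = 11^6 mod 281 instead of the honest one.
11^1 ≡ 11 (mod 281)
11^2 = (11^1)^2 ≡ 11^2 = 121 ≡ 121 (mod 281)
11^4 = (11^2)^2 ≡ 121^2 = 14641 ≡ 29 (mod 281)
11^6 = 11^4 · 11^2 ≡ 29 · 121 ≡ 137 (mod 281).
So M = 137. Host X computes K = M^13 mod 281.
137^1 ≡ 137 (mod 281)
137^2 = (137^1)^2 ≡ 137^2 = 18769 ≡ 223 (mod 281)
137^4 = (137^2)^2 ≡ 223^2 = 49729 ≡ 273 (mod 281)
137^8 = (137^4)^2 ≡ 273^2 = 74529 ≡ 64 (mod 281)
137^13 = 137^8 · 137^4 · 137^1 ≡ 64 · 273 · 137 ≡ 106 (mod 281).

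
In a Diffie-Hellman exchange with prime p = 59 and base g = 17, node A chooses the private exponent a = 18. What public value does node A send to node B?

35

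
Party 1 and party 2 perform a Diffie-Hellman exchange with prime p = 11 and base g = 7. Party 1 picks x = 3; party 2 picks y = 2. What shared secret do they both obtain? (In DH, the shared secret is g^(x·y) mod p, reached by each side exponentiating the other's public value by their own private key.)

4

Party 2 sends B = g^y mod p = 7^2 mod 11.
7^1 ≡ 7 (mod 11)
7^2 = (7^1)^2 ≡ 7^2 = 49 ≡ 5 (mod 11)
So B = 5. Party 1 then computes K = B^x mod p = 5^3 mod 11.
5^1 ≡ 5 (mod 11)
5^2 = (5^1)^2 ≡ 5^2 = 25 ≡ 3 (mod 11)
5^3 = 5^2 · 5^1 ≡ 3 · 5 ≡ 4 (mod 11).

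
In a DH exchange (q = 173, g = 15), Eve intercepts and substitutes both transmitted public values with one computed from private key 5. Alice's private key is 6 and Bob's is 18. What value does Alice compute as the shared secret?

169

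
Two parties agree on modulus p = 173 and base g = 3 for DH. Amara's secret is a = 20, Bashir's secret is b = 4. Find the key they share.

Bashir sends B = g^b mod p = 3^4 mod 173.
3^1 ≡ 3 (mod 173)
3^2 = (3^1)^2 ≡ 3^2 = 9 ≡ 9 (mod 173)
3^4 = (3^2)^2 ≡ 9^2 = 81 ≡ 81 (mod 173)
So B = 81. Amara then computes K = B^a mod p = 81^20 mod 173.
81^1 ≡ 81 (mod 173)
81^2 = (81^1)^2 ≡ 81^2 = 6561 ≡ 160 (mod 173)
81^4 = (81^2)^2 ≡ 160^2 = 25600 ≡ 169 (mod 173)
81^8 = (81^4)^2 ≡ 169^2 = 28561 ≡ 16 (mod 173)
81^16 = (81^8)^2 ≡ 16^2 = 256 ≡ 83 (mod 173)
81^20 = 81^16 · 81^4 ≡ 83 · 169 ≡ 14 (mod 173).

14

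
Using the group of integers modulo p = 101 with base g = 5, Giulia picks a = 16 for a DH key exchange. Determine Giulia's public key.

Public value = 5^16 mod 101.
5^1 ≡ 5 (mod 101)
5^2 = (5^1)^2 ≡ 5^2 = 25 ≡ 25 (mod 101)
5^4 = (5^2)^2 ≡ 25^2 = 625 ≡ 19 (mod 101)
5^8 = (5^4)^2 ≡ 19^2 = 361 ≡ 58 (mod 101)
5^16 = (5^8)^2 ≡ 58^2 = 3364 ≡ 31 (mod 101)

31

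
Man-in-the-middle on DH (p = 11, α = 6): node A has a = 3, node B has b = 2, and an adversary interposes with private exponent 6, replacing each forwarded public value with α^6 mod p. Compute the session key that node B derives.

3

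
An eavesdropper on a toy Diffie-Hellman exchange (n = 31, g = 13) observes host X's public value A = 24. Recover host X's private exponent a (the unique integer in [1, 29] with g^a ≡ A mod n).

Try successive powers of 13 modulo 31:
13^1 ≡ 13
13^2 ≡ 14
13^3 ≡ 27
13^4 ≡ 10
13^5 ≡ 6
13^6 ≡ 16
13^7 ≡ 22
13^8 ≡ 7
13^9 ≡ 29
13^10 ≡ 5
13^11 ≡ 3
13^12 ≡ 8
13^13 ≡ 11
13^14 ≡ 19
13^15 ≡ 30
13^16 ≡ 18
13^17 ≡ 17
13^18 ≡ 4
13^19 ≡ 21
13^20 ≡ 25
13^21 ≡ 15
13^22 ≡ 9
13^23 ≡ 24
Found: a = 23.

23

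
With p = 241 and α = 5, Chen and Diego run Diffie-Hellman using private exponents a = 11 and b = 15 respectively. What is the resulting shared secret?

233

Diego sends B = α^b mod p = 5^15 mod 241.
5^1 ≡ 5 (mod 241)
5^2 = (5^1)^2 ≡ 5^2 = 25 ≡ 25 (mod 241)
5^4 = (5^2)^2 ≡ 25^2 = 625 ≡ 143 (mod 241)
5^8 = (5^4)^2 ≡ 143^2 = 20449 ≡ 205 (mod 241)
5^15 = 5^8 · 5^4 · 5^2 · 5^1 ≡ 205 · 143 · 25 · 5 ≡ 211 (mod 241).
So B = 211. Chen then computes K = B^a mod p = 211^11 mod 241.
211^1 ≡ 211 (mod 241)
211^2 = (211^1)^2 ≡ 211^2 = 44521 ≡ 177 (mod 241)
211^4 = (211^2)^2 ≡ 177^2 = 31329 ≡ 240 (mod 241)
211^8 = (211^4)^2 ≡ 240^2 = 57600 ≡ 1 (mod 241)
211^11 = 211^8 · 211^2 · 211^1 ≡ 1 · 177 · 211 ≡ 233 (mod 241).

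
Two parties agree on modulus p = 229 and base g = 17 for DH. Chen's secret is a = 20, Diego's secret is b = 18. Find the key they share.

27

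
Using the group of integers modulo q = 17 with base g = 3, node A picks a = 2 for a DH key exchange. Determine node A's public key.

9

Public value = 3^2 mod 17.
3^1 ≡ 3 (mod 17)
3^2 = (3^1)^2 ≡ 3^2 = 9 ≡ 9 (mod 17)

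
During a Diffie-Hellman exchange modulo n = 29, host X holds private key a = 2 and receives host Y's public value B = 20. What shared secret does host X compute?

Shared key K = 20^2 mod 29.
20^1 ≡ 20 (mod 29)
20^2 = (20^1)^2 ≡ 20^2 = 400 ≡ 23 (mod 29)

23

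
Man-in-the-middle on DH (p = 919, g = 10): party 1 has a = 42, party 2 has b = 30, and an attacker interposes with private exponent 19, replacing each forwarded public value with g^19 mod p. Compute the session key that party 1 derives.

Party 1 receives an attacker's public value M = 10^19 mod 919 instead of the honest one.
10^1 ≡ 10 (mod 919)
10^2 = (10^1)^2 ≡ 10^2 = 100 ≡ 100 (mod 919)
10^4 = (10^2)^2 ≡ 100^2 = 10000 ≡ 810 (mod 919)
10^8 = (10^4)^2 ≡ 810^2 = 656100 ≡ 853 (mod 919)
10^16 = (10^8)^2 ≡ 853^2 = 727609 ≡ 680 (mod 919)
10^19 = 10^16 · 10^2 · 10^1 ≡ 680 · 100 · 10 ≡ 859 (mod 919).
So M = 859. Party 1 computes K = M^42 mod 919.
859^1 ≡ 859 (mod 919)
859^2 = (859^1)^2 ≡ 859^2 = 737881 ≡ 843 (mod 919)
859^4 = (859^2)^2 ≡ 843^2 = 710649 ≡ 262 (mod 919)
859^8 = (859^4)^2 ≡ 262^2 = 68644 ≡ 638 (mod 919)
859^16 = (859^8)^2 ≡ 638^2 = 407044 ≡ 846 (mod 919)
859^32 = (859^16)^2 ≡ 846^2 = 715716 ≡ 734 (mod 919)
859^42 = 859^32 · 859^8 · 859^2 ≡ 734 · 638 · 843 ≡ 840 (mod 919).

840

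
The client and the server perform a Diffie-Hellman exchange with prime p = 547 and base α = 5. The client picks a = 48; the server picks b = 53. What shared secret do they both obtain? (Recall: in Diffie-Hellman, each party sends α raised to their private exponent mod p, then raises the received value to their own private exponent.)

The client sends A = α^a mod p = 5^48 mod 547.
5^1 ≡ 5 (mod 547)
5^2 = (5^1)^2 ≡ 5^2 = 25 ≡ 25 (mod 547)
5^4 = (5^2)^2 ≡ 25^2 = 625 ≡ 78 (mod 547)
5^8 = (5^4)^2 ≡ 78^2 = 6084 ≡ 67 (mod 547)
5^16 = (5^8)^2 ≡ 67^2 = 4489 ≡ 113 (mod 547)
5^32 = (5^16)^2 ≡ 113^2 = 12769 ≡ 188 (mod 547)
5^48 = 5^32 · 5^16 ≡ 188 · 113 ≡ 458 (mod 547).
So A = 458. The server then computes K = A^b mod p = 458^53 mod 547.
458^1 ≡ 458 (mod 547)
458^2 = (458^1)^2 ≡ 458^2 = 209764 ≡ 263 (mod 547)
458^4 = (458^2)^2 ≡ 263^2 = 69169 ≡ 247 (mod 547)
458^8 = (458^4)^2 ≡ 247^2 = 61009 ≡ 292 (mod 547)
458^16 = (458^8)^2 ≡ 292^2 = 85264 ≡ 479 (mod 547)
458^32 = (458^16)^2 ≡ 479^2 = 229441 ≡ 248 (mod 547)
458^53 = 458^32 · 458^16 · 458^4 · 458^1 ≡ 248 · 479 · 247 · 458 ≡ 267 (mod 547).

267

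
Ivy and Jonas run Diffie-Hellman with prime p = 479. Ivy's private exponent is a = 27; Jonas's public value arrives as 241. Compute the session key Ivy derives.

Shared key K = 241^27 mod 479.
241^1 ≡ 241 (mod 479)
241^2 = (241^1)^2 ≡ 241^2 = 58081 ≡ 122 (mod 479)
241^4 = (241^2)^2 ≡ 122^2 = 14884 ≡ 35 (mod 479)
241^8 = (241^4)^2 ≡ 35^2 = 1225 ≡ 267 (mod 479)
241^16 = (241^8)^2 ≡ 267^2 = 71289 ≡ 397 (mod 479)
241^27 = 241^16 · 241^8 · 241^2 · 241^1 ≡ 397 · 267 · 122 · 241 ≡ 233 (mod 479).

233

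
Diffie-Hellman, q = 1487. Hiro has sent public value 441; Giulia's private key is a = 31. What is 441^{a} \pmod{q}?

Shared key K = 441^31 mod 1487.
441^1 ≡ 441 (mod 1487)
441^2 = (441^1)^2 ≡ 441^2 = 194481 ≡ 1171 (mod 1487)
441^4 = (441^2)^2 ≡ 1171^2 = 1371241 ≡ 227 (mod 1487)
441^8 = (441^4)^2 ≡ 227^2 = 51529 ≡ 971 (mod 1487)
441^16 = (441^8)^2 ≡ 971^2 = 942841 ≡ 83 (mod 1487)
441^31 = 441^16 · 441^8 · 441^4 · 441^2 · 441^1 ≡ 83 · 971 · 227 · 1171 · 441 ≡ 282 (mod 1487).

282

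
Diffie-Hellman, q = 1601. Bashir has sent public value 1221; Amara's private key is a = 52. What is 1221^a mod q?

40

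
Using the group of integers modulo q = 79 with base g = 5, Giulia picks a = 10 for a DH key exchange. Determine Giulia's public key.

Public value = 5^10 (mod 79).
5^1 ≡ 5 (mod 79)
5^2 = (5^1)^2 ≡ 5^2 = 25 ≡ 25 (mod 79)
5^4 = (5^2)^2 ≡ 25^2 = 625 ≡ 72 (mod 79)
5^8 = (5^4)^2 ≡ 72^2 = 5184 ≡ 49 (mod 79)
5^10 = 5^8 · 5^2 ≡ 49 · 25 ≡ 40 (mod 79).

40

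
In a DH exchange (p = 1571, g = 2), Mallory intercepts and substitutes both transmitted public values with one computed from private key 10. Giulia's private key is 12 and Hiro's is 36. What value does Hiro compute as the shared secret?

1359

Hiro receives Mallory's public value M = 2^10 mod 1571 instead of the honest one.
2^1 ≡ 2 (mod 1571)
2^2 = (2^1)^2 ≡ 2^2 = 4 ≡ 4 (mod 1571)
2^4 = (2^2)^2 ≡ 4^2 = 16 ≡ 16 (mod 1571)
2^8 = (2^4)^2 ≡ 16^2 = 256 ≡ 256 (mod 1571)
2^10 = 2^8 · 2^2 ≡ 256 · 4 ≡ 1024 (mod 1571).
So M = 1024. Hiro computes K = M^36 mod 1571.
1024^1 ≡ 1024 (mod 1571)
1024^2 = (1024^1)^2 ≡ 1024^2 = 1048576 ≡ 719 (mod 1571)
1024^4 = (1024^2)^2 ≡ 719^2 = 516961 ≡ 102 (mod 1571)
1024^8 = (1024^4)^2 ≡ 102^2 = 10404 ≡ 978 (mod 1571)
1024^16 = (1024^8)^2 ≡ 978^2 = 956484 ≡ 1316 (mod 1571)
1024^32 = (1024^16)^2 ≡ 1316^2 = 1731856 ≡ 614 (mod 1571)
1024^36 = 1024^32 · 1024^4 ≡ 614 · 102 ≡ 1359 (mod 1571).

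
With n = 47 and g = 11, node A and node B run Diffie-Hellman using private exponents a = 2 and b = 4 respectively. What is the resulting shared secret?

Node A sends A = g^a mod n = 11^2 mod 47.
11^1 ≡ 11 (mod 47)
11^2 = (11^1)^2 ≡ 11^2 = 121 ≡ 27 (mod 47)
So A = 27. Node B then computes K = A^b mod n = 27^4 mod 47.
27^1 ≡ 27 (mod 47)
27^2 = (27^1)^2 ≡ 27^2 = 729 ≡ 24 (mod 47)
27^4 = (27^2)^2 ≡ 24^2 = 576 ≡ 12 (mod 47)

12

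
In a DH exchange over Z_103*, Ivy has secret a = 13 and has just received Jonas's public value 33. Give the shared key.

91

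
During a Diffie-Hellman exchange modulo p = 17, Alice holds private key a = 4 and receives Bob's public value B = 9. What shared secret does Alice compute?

16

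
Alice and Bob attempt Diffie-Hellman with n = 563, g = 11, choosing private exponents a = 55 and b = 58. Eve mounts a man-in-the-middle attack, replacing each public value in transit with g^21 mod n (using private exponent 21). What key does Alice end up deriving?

187

Alice receives Eve's public value M = 11^21 mod 563 instead of the honest one.
11^1 ≡ 11 (mod 563)
11^2 = (11^1)^2 ≡ 11^2 = 121 ≡ 121 (mod 563)
11^4 = (11^2)^2 ≡ 121^2 = 14641 ≡ 3 (mod 563)
11^8 = (11^4)^2 ≡ 3^2 = 9 ≡ 9 (mod 563)
11^16 = (11^8)^2 ≡ 9^2 = 81 ≡ 81 (mod 563)
11^21 = 11^16 · 11^4 · 11^1 ≡ 81 · 3 · 11 ≡ 421 (mod 563).
So M = 421. Alice computes K = M^55 mod 563.
421^1 ≡ 421 (mod 563)
421^2 = (421^1)^2 ≡ 421^2 = 177241 ≡ 459 (mod 563)
421^4 = (421^2)^2 ≡ 459^2 = 210681 ≡ 119 (mod 563)
421^8 = (421^4)^2 ≡ 119^2 = 14161 ≡ 86 (mod 563)
421^16 = (421^8)^2 ≡ 86^2 = 7396 ≡ 77 (mod 563)
421^32 = (421^16)^2 ≡ 77^2 = 5929 ≡ 299 (mod 563)
421^55 = 421^32 · 421^16 · 421^4 · 421^2 · 421^1 ≡ 299 · 77 · 119 · 459 · 421 ≡ 187 (mod 563).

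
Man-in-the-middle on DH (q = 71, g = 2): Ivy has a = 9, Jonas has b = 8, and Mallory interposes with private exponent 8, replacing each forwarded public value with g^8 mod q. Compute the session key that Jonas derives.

10

Jonas receives Mallory's public value M = 2^8 mod 71 instead of the honest one.
2^1 ≡ 2 (mod 71)
2^2 = (2^1)^2 ≡ 2^2 = 4 ≡ 4 (mod 71)
2^4 = (2^2)^2 ≡ 4^2 = 16 ≡ 16 (mod 71)
2^8 = (2^4)^2 ≡ 16^2 = 256 ≡ 43 (mod 71)
So M = 43. Jonas computes K = M^8 mod 71.
43^1 ≡ 43 (mod 71)
43^2 = (43^1)^2 ≡ 43^2 = 1849 ≡ 3 (mod 71)
43^4 = (43^2)^2 ≡ 3^2 = 9 ≡ 9 (mod 71)
43^8 = (43^4)^2 ≡ 9^2 = 81 ≡ 10 (mod 71)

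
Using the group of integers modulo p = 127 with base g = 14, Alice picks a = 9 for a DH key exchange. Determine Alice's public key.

95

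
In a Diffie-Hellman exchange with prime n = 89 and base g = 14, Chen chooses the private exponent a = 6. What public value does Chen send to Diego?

47

Public value = 14^6 mod 89.
14^1 ≡ 14 (mod 89)
14^2 = (14^1)^2 ≡ 14^2 = 196 ≡ 18 (mod 89)
14^4 = (14^2)^2 ≡ 18^2 = 324 ≡ 57 (mod 89)
14^6 = 14^4 · 14^2 ≡ 57 · 18 ≡ 47 (mod 89).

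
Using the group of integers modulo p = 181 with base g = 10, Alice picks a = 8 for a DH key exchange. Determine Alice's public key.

Public value = 10^8 (mod 181).
10^1 ≡ 10 (mod 181)
10^2 = (10^1)^2 ≡ 10^2 = 100 ≡ 100 (mod 181)
10^4 = (10^2)^2 ≡ 100^2 = 10000 ≡ 45 (mod 181)
10^8 = (10^4)^2 ≡ 45^2 = 2025 ≡ 34 (mod 181)

34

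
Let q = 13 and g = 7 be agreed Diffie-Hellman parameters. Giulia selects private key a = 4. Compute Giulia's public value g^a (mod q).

Public value = 7^4 (mod 13).
7^1 ≡ 7 (mod 13)
7^2 = (7^1)^2 ≡ 7^2 = 49 ≡ 10 (mod 13)
7^4 = (7^2)^2 ≡ 10^2 = 100 ≡ 9 (mod 13)

9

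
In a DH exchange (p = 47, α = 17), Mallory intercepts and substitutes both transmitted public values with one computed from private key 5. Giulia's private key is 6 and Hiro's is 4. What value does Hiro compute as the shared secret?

32

Hiro receives Mallory's public value M = 17^5 mod 47 instead of the honest one.
17^1 ≡ 17 (mod 47)
17^2 = (17^1)^2 ≡ 17^2 = 289 ≡ 7 (mod 47)
17^4 = (17^2)^2 ≡ 7^2 = 49 ≡ 2 (mod 47)
17^5 = 17^4 · 17^1 ≡ 2 · 17 ≡ 34 (mod 47).
So M = 34. Hiro computes K = M^4 mod 47.
34^1 ≡ 34 (mod 47)
34^2 = (34^1)^2 ≡ 34^2 = 1156 ≡ 28 (mod 47)
34^4 = (34^2)^2 ≡ 28^2 = 784 ≡ 32 (mod 47)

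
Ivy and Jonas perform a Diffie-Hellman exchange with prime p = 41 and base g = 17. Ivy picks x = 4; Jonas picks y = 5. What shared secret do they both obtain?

40

Jonas sends B = g^y mod p = 17^5 mod 41.
17^1 ≡ 17 (mod 41)
17^2 = (17^1)^2 ≡ 17^2 = 289 ≡ 2 (mod 41)
17^4 = (17^2)^2 ≡ 2^2 = 4 ≡ 4 (mod 41)
17^5 = 17^4 · 17^1 ≡ 4 · 17 ≡ 27 (mod 41).
So B = 27. Ivy then computes K = B^x mod p = 27^4 mod 41.
27^1 ≡ 27 (mod 41)
27^2 = (27^1)^2 ≡ 27^2 = 729 ≡ 32 (mod 41)
27^4 = (27^2)^2 ≡ 32^2 = 1024 ≡ 40 (mod 41)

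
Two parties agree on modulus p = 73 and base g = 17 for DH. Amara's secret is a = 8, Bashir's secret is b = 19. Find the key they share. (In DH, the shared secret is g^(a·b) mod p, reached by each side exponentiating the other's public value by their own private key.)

8

Amara sends A = g^a mod p = 17^8 mod 73.
17^1 ≡ 17 (mod 73)
17^2 = (17^1)^2 ≡ 17^2 = 289 ≡ 70 (mod 73)
17^4 = (17^2)^2 ≡ 70^2 = 4900 ≡ 9 (mod 73)
17^8 = (17^4)^2 ≡ 9^2 = 81 ≡ 8 (mod 73)
So A = 8. Bashir then computes K = A^b mod p = 8^19 mod 73.
8^1 ≡ 8 (mod 73)
8^2 = (8^1)^2 ≡ 8^2 = 64 ≡ 64 (mod 73)
8^4 = (8^2)^2 ≡ 64^2 = 4096 ≡ 8 (mod 73)
8^8 = (8^4)^2 ≡ 8^2 = 64 ≡ 64 (mod 73)
8^16 = (8^8)^2 ≡ 64^2 = 4096 ≡ 8 (mod 73)
8^19 = 8^16 · 8^2 · 8^1 ≡ 8 · 64 · 8 ≡ 8 (mod 73).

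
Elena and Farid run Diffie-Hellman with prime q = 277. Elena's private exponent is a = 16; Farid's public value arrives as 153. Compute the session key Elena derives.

248

Shared key K = 153^16 mod 277.
153^1 ≡ 153 (mod 277)
153^2 = (153^1)^2 ≡ 153^2 = 23409 ≡ 141 (mod 277)
153^4 = (153^2)^2 ≡ 141^2 = 19881 ≡ 214 (mod 277)
153^8 = (153^4)^2 ≡ 214^2 = 45796 ≡ 91 (mod 277)
153^16 = (153^8)^2 ≡ 91^2 = 8281 ≡ 248 (mod 277)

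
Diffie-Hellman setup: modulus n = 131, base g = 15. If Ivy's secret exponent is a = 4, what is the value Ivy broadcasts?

Public value = 15^4 mod 131.
15^1 ≡ 15 (mod 131)
15^2 = (15^1)^2 ≡ 15^2 = 225 ≡ 94 (mod 131)
15^4 = (15^2)^2 ≡ 94^2 = 8836 ≡ 59 (mod 131)

59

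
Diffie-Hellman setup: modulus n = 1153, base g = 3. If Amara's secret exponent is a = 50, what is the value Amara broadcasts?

Public value = 3^50 mod 1153.
3^1 ≡ 3 (mod 1153)
3^2 = (3^1)^2 ≡ 3^2 = 9 ≡ 9 (mod 1153)
3^4 = (3^2)^2 ≡ 9^2 = 81 ≡ 81 (mod 1153)
3^8 = (3^4)^2 ≡ 81^2 = 6561 ≡ 796 (mod 1153)
3^16 = (3^8)^2 ≡ 796^2 = 633616 ≡ 619 (mod 1153)
3^32 = (3^16)^2 ≡ 619^2 = 383161 ≡ 365 (mod 1153)
3^50 = 3^32 · 3^16 · 3^2 ≡ 365 · 619 · 9 ≡ 676 (mod 1153).

676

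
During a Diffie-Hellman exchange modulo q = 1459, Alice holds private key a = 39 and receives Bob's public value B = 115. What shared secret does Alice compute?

Shared key K = 115^39 mod 1459.
115^1 ≡ 115 (mod 1459)
115^2 = (115^1)^2 ≡ 115^2 = 13225 ≡ 94 (mod 1459)
115^4 = (115^2)^2 ≡ 94^2 = 8836 ≡ 82 (mod 1459)
115^8 = (115^4)^2 ≡ 82^2 = 6724 ≡ 888 (mod 1459)
115^16 = (115^8)^2 ≡ 888^2 = 788544 ≡ 684 (mod 1459)
115^32 = (115^16)^2 ≡ 684^2 = 467856 ≡ 976 (mod 1459)
115^39 = 115^32 · 115^4 · 115^2 · 115^1 ≡ 976 · 82 · 94 · 115 ≡ 1231 (mod 1459).

1231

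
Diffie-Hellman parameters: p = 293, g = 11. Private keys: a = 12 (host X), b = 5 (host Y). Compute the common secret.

Host Y sends B = g^b mod p = 11^5 mod 293.
11^1 ≡ 11 (mod 293)
11^2 = (11^1)^2 ≡ 11^2 = 121 ≡ 121 (mod 293)
11^4 = (11^2)^2 ≡ 121^2 = 14641 ≡ 284 (mod 293)
11^5 = 11^4 · 11^1 ≡ 284 · 11 ≡ 194 (mod 293).
So B = 194. Host X then computes K = B^a mod p = 194^12 mod 293.
194^1 ≡ 194 (mod 293)
194^2 = (194^1)^2 ≡ 194^2 = 37636 ≡ 132 (mod 293)
194^4 = (194^2)^2 ≡ 132^2 = 17424 ≡ 137 (mod 293)
194^8 = (194^4)^2 ≡ 137^2 = 18769 ≡ 17 (mod 293)
194^12 = 194^8 · 194^4 ≡ 17 · 137 ≡ 278 (mod 293).

278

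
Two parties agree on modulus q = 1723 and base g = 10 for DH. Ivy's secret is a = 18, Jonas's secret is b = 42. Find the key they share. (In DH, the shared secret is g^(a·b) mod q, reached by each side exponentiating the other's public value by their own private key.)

1703

Jonas sends B = g^b mod q = 10^42 mod 1723.
10^1 ≡ 10 (mod 1723)
10^2 = (10^1)^2 ≡ 10^2 = 100 ≡ 100 (mod 1723)
10^4 = (10^2)^2 ≡ 100^2 = 10000 ≡ 1385 (mod 1723)
10^8 = (10^4)^2 ≡ 1385^2 = 1918225 ≡ 526 (mod 1723)
10^16 = (10^8)^2 ≡ 526^2 = 276676 ≡ 996 (mod 1723)
10^32 = (10^16)^2 ≡ 996^2 = 992016 ≡ 1291 (mod 1723)
10^42 = 10^32 · 10^8 · 10^2 ≡ 1291 · 526 · 100 ≡ 1447 (mod 1723).
So B = 1447. Ivy then computes K = B^a mod q = 1447^18 mod 1723.
1447^1 ≡ 1447 (mod 1723)
1447^2 = (1447^1)^2 ≡ 1447^2 = 2093809 ≡ 364 (mod 1723)
1447^4 = (1447^2)^2 ≡ 364^2 = 132496 ≡ 1548 (mod 1723)
1447^8 = (1447^4)^2 ≡ 1548^2 = 2396304 ≡ 1334 (mod 1723)
1447^16 = (1447^8)^2 ≡ 1334^2 = 1779556 ≡ 1420 (mod 1723)
1447^18 = 1447^16 · 1447^2 ≡ 1420 · 364 ≡ 1703 (mod 1723).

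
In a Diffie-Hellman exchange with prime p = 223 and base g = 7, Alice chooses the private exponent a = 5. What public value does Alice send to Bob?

Public value = 7^5 mod 223.
7^1 ≡ 7 (mod 223)
7^2 = (7^1)^2 ≡ 7^2 = 49 ≡ 49 (mod 223)
7^4 = (7^2)^2 ≡ 49^2 = 2401 ≡ 171 (mod 223)
7^5 = 7^4 · 7^1 ≡ 171 · 7 ≡ 82 (mod 223).

82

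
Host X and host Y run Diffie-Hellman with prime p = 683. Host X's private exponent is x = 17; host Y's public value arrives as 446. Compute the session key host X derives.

569

Shared key K = 446^17 mod 683.
446^1 ≡ 446 (mod 683)
446^2 = (446^1)^2 ≡ 446^2 = 198916 ≡ 163 (mod 683)
446^4 = (446^2)^2 ≡ 163^2 = 26569 ≡ 615 (mod 683)
446^8 = (446^4)^2 ≡ 615^2 = 378225 ≡ 526 (mod 683)
446^16 = (446^8)^2 ≡ 526^2 = 276676 ≡ 61 (mod 683)
446^17 = 446^16 · 446^1 ≡ 61 · 446 ≡ 569 (mod 683).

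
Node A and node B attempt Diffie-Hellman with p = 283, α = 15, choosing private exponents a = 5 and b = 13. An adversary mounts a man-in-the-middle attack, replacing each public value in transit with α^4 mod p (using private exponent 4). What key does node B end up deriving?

Node B receives an adversary's public value M = 15^4 mod 283 instead of the honest one.
15^1 ≡ 15 (mod 283)
15^2 = (15^1)^2 ≡ 15^2 = 225 ≡ 225 (mod 283)
15^4 = (15^2)^2 ≡ 225^2 = 50625 ≡ 251 (mod 283)
So M = 251. Node B computes K = M^13 mod 283.
251^1 ≡ 251 (mod 283)
251^2 = (251^1)^2 ≡ 251^2 = 63001 ≡ 175 (mod 283)
251^4 = (251^2)^2 ≡ 175^2 = 30625 ≡ 61 (mod 283)
251^8 = (251^4)^2 ≡ 61^2 = 3721 ≡ 42 (mod 283)
251^13 = 251^8 · 251^4 · 251^1 ≡ 42 · 61 · 251 ≡ 86 (mod 283).

86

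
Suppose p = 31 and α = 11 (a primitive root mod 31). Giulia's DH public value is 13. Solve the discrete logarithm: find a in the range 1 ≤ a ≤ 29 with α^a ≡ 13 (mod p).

7

Try successive powers of 11 modulo 31:
11^1 ≡ 11
11^2 ≡ 28
11^3 ≡ 29
11^4 ≡ 9
11^5 ≡ 6
11^6 ≡ 4
11^7 ≡ 13
Found: a = 7.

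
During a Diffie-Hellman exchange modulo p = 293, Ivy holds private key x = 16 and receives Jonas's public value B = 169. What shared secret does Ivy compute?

Shared key K = 169^16 mod 293.
169^1 ≡ 169 (mod 293)
169^2 = (169^1)^2 ≡ 169^2 = 28561 ≡ 140 (mod 293)
169^4 = (169^2)^2 ≡ 140^2 = 19600 ≡ 262 (mod 293)
169^8 = (169^4)^2 ≡ 262^2 = 68644 ≡ 82 (mod 293)
169^16 = (169^8)^2 ≡ 82^2 = 6724 ≡ 278 (mod 293)

278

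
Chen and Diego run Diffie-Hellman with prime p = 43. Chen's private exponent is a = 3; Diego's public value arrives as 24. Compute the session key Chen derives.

21

Shared key K = 24^3 mod 43.
24^1 ≡ 24 (mod 43)
24^2 = (24^1)^2 ≡ 24^2 = 576 ≡ 17 (mod 43)
24^3 = 24^2 · 24^1 ≡ 17 · 24 ≡ 21 (mod 43).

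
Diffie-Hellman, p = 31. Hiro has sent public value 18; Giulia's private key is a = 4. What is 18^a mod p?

10

Shared key K = 18^4 mod 31.
18^1 ≡ 18 (mod 31)
18^2 = (18^1)^2 ≡ 18^2 = 324 ≡ 14 (mod 31)
18^4 = (18^2)^2 ≡ 14^2 = 196 ≡ 10 (mod 31)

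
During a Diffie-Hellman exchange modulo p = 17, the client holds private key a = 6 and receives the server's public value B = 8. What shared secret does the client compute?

Shared key K = 8^6 mod 17.
8^1 ≡ 8 (mod 17)
8^2 = (8^1)^2 ≡ 8^2 = 64 ≡ 13 (mod 17)
8^4 = (8^2)^2 ≡ 13^2 = 169 ≡ 16 (mod 17)
8^6 = 8^4 · 8^2 ≡ 16 · 13 ≡ 4 (mod 17).

4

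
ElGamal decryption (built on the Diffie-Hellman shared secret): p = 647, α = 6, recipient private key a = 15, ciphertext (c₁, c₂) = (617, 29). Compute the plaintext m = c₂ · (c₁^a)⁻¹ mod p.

224

Shared mask s = c₁^a mod p = 617^15 mod 647.
617^1 ≡ 617 (mod 647)
617^2 = (617^1)^2 ≡ 617^2 = 380689 ≡ 253 (mod 647)
617^4 = (617^2)^2 ≡ 253^2 = 64009 ≡ 603 (mod 647)
617^8 = (617^4)^2 ≡ 603^2 = 363609 ≡ 642 (mod 647)
617^15 = 617^8 · 617^4 · 617^2 · 617^1 ≡ 642 · 603 · 253 · 617 ≡ 107 (mod 647).
So s = 107; s⁻¹ ≡ 387 (mod 647).
m = c₂ · s⁻¹ mod 647 = 29 · 387 mod 647 = 224.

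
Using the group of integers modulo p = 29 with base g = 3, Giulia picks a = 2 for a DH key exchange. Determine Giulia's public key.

9

Public value = 3^2 mod 29.
3^1 ≡ 3 (mod 29)
3^2 = (3^1)^2 ≡ 3^2 = 9 ≡ 9 (mod 29)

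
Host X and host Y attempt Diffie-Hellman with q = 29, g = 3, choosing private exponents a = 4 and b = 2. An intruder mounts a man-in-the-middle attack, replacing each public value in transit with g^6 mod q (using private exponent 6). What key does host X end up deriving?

24

Host X receives an intruder's public value M = 3^6 mod 29 instead of the honest one.
3^1 ≡ 3 (mod 29)
3^2 = (3^1)^2 ≡ 3^2 = 9 ≡ 9 (mod 29)
3^4 = (3^2)^2 ≡ 9^2 = 81 ≡ 23 (mod 29)
3^6 = 3^4 · 3^2 ≡ 23 · 9 ≡ 4 (mod 29).
So M = 4. Host X computes K = M^4 mod 29.
4^1 ≡ 4 (mod 29)
4^2 = (4^1)^2 ≡ 4^2 = 16 ≡ 16 (mod 29)
4^4 = (4^2)^2 ≡ 16^2 = 256 ≡ 24 (mod 29)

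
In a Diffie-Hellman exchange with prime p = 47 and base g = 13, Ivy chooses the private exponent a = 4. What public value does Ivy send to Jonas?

32

Public value = 13^4 mod 47.
13^1 ≡ 13 (mod 47)
13^2 = (13^1)^2 ≡ 13^2 = 169 ≡ 28 (mod 47)
13^4 = (13^2)^2 ≡ 28^2 = 784 ≡ 32 (mod 47)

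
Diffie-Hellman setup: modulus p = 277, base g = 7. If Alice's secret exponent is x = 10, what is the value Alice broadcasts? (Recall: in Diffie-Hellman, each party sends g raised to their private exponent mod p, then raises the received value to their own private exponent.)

Public value = 7^10 (mod 277).
7^1 ≡ 7 (mod 277)
7^2 = (7^1)^2 ≡ 7^2 = 49 ≡ 49 (mod 277)
7^4 = (7^2)^2 ≡ 49^2 = 2401 ≡ 185 (mod 277)
7^8 = (7^4)^2 ≡ 185^2 = 34225 ≡ 154 (mod 277)
7^10 = 7^8 · 7^2 ≡ 154 · 49 ≡ 67 (mod 277).

67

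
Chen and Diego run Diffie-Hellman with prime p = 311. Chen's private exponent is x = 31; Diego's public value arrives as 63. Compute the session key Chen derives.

216

Shared key K = 63^31 mod 311.
63^1 ≡ 63 (mod 311)
63^2 = (63^1)^2 ≡ 63^2 = 3969 ≡ 237 (mod 311)
63^4 = (63^2)^2 ≡ 237^2 = 56169 ≡ 189 (mod 311)
63^8 = (63^4)^2 ≡ 189^2 = 35721 ≡ 267 (mod 311)
63^16 = (63^8)^2 ≡ 267^2 = 71289 ≡ 70 (mod 311)
63^31 = 63^16 · 63^8 · 63^4 · 63^2 · 63^1 ≡ 70 · 267 · 189 · 237 · 63 ≡ 216 (mod 311).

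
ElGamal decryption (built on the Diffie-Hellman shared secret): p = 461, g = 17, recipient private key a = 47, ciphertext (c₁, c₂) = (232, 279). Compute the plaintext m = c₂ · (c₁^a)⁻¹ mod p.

186

Shared mask s = c₁^a mod p = 232^47 mod 461.
232^1 ≡ 232 (mod 461)
232^2 = (232^1)^2 ≡ 232^2 = 53824 ≡ 348 (mod 461)
232^4 = (232^2)^2 ≡ 348^2 = 121104 ≡ 322 (mod 461)
232^8 = (232^4)^2 ≡ 322^2 = 103684 ≡ 420 (mod 461)
232^16 = (232^8)^2 ≡ 420^2 = 176400 ≡ 298 (mod 461)
232^32 = (232^16)^2 ≡ 298^2 = 88804 ≡ 292 (mod 461)
232^47 = 232^32 · 232^8 · 232^4 · 232^2 · 232^1 ≡ 292 · 420 · 322 · 348 · 232 ≡ 232 (mod 461).
So s = 232; s⁻¹ ≡ 308 (mod 461).
m = c₂ · s⁻¹ mod 461 = 279 · 308 mod 461 = 186.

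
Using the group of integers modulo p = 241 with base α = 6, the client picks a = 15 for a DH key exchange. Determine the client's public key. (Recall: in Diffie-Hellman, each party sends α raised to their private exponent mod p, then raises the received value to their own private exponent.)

177

Public value = 6^15 mod 241.
6^1 ≡ 6 (mod 241)
6^2 = (6^1)^2 ≡ 6^2 = 36 ≡ 36 (mod 241)
6^4 = (6^2)^2 ≡ 36^2 = 1296 ≡ 91 (mod 241)
6^8 = (6^4)^2 ≡ 91^2 = 8281 ≡ 87 (mod 241)
6^15 = 6^8 · 6^4 · 6^2 · 6^1 ≡ 87 · 91 · 36 · 6 ≡ 177 (mod 241).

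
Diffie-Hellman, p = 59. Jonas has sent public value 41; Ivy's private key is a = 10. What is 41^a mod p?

35

Shared key K = 41^10 mod 59.
41^1 ≡ 41 (mod 59)
41^2 = (41^1)^2 ≡ 41^2 = 1681 ≡ 29 (mod 59)
41^4 = (41^2)^2 ≡ 29^2 = 841 ≡ 15 (mod 59)
41^8 = (41^4)^2 ≡ 15^2 = 225 ≡ 48 (mod 59)
41^10 = 41^8 · 41^2 ≡ 48 · 29 ≡ 35 (mod 59).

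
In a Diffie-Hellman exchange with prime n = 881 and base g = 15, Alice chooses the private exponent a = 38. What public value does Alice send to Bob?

Public value = 15^38 mod 881.
15^1 ≡ 15 (mod 881)
15^2 = (15^1)^2 ≡ 15^2 = 225 ≡ 225 (mod 881)
15^4 = (15^2)^2 ≡ 225^2 = 50625 ≡ 408 (mod 881)
15^8 = (15^4)^2 ≡ 408^2 = 166464 ≡ 836 (mod 881)
15^16 = (15^8)^2 ≡ 836^2 = 698896 ≡ 263 (mod 881)
15^32 = (15^16)^2 ≡ 263^2 = 69169 ≡ 451 (mod 881)
15^38 = 15^32 · 15^4 · 15^2 ≡ 451 · 408 · 225 ≡ 86 (mod 881).

86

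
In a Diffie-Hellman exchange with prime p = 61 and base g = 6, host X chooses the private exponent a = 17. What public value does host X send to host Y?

31

Public value = 6^17 mod 61.
6^1 ≡ 6 (mod 61)
6^2 = (6^1)^2 ≡ 6^2 = 36 ≡ 36 (mod 61)
6^4 = (6^2)^2 ≡ 36^2 = 1296 ≡ 15 (mod 61)
6^8 = (6^4)^2 ≡ 15^2 = 225 ≡ 42 (mod 61)
6^16 = (6^8)^2 ≡ 42^2 = 1764 ≡ 56 (mod 61)
6^17 = 6^16 · 6^1 ≡ 56 · 6 ≡ 31 (mod 61).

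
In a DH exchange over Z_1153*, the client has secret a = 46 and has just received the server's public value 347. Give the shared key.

Shared key K = 347^46 mod 1153.
347^1 ≡ 347 (mod 1153)
347^2 = (347^1)^2 ≡ 347^2 = 120409 ≡ 497 (mod 1153)
347^4 = (347^2)^2 ≡ 497^2 = 247009 ≡ 267 (mod 1153)
347^8 = (347^4)^2 ≡ 267^2 = 71289 ≡ 956 (mod 1153)
347^16 = (347^8)^2 ≡ 956^2 = 913936 ≡ 760 (mod 1153)
347^32 = (347^16)^2 ≡ 760^2 = 577600 ≡ 1100 (mod 1153)
347^46 = 347^32 · 347^8 · 347^4 · 347^2 ≡ 1100 · 956 · 267 · 497 ≡ 891 (mod 1153).

891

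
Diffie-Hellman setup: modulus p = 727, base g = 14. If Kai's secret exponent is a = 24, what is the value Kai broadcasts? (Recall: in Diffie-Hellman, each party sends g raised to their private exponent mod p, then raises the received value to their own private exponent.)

Public value = 14^{24} \pmod{727}.
14^1 ≡ 14 (mod 727)
14^2 = (14^1)^2 ≡ 14^2 = 196 ≡ 196 (mod 727)
14^4 = (14^2)^2 ≡ 196^2 = 38416 ≡ 612 (mod 727)
14^8 = (14^4)^2 ≡ 612^2 = 374544 ≡ 139 (mod 727)
14^16 = (14^8)^2 ≡ 139^2 = 19321 ≡ 419 (mod 727)
14^24 = 14^16 · 14^8 ≡ 419 · 139 ≡ 81 (mod 727).

81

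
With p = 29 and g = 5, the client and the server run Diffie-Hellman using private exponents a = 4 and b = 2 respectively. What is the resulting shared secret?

24

The client sends A = g^a mod p = 5^4 mod 29.
5^1 ≡ 5 (mod 29)
5^2 = (5^1)^2 ≡ 5^2 = 25 ≡ 25 (mod 29)
5^4 = (5^2)^2 ≡ 25^2 = 625 ≡ 16 (mod 29)
So A = 16. The server then computes K = A^b mod p = 16^2 mod 29.
16^1 ≡ 16 (mod 29)
16^2 = (16^1)^2 ≡ 16^2 = 256 ≡ 24 (mod 29)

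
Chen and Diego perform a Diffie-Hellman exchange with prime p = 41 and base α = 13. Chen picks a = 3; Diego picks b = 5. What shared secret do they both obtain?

14

Chen sends A = α^a mod p = 13^3 mod 41.
13^1 ≡ 13 (mod 41)
13^2 = (13^1)^2 ≡ 13^2 = 169 ≡ 5 (mod 41)
13^3 = 13^2 · 13^1 ≡ 5 · 13 ≡ 24 (mod 41).
So A = 24. Diego then computes K = A^b mod p = 24^5 mod 41.
24^1 ≡ 24 (mod 41)
24^2 = (24^1)^2 ≡ 24^2 = 576 ≡ 2 (mod 41)
24^4 = (24^2)^2 ≡ 2^2 = 4 ≡ 4 (mod 41)
24^5 = 24^4 · 24^1 ≡ 4 · 24 ≡ 14 (mod 41).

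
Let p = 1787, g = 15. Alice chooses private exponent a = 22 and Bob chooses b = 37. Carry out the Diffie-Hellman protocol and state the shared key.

Bob sends B = g^b mod p = 15^37 mod 1787.
15^1 ≡ 15 (mod 1787)
15^2 = (15^1)^2 ≡ 15^2 = 225 ≡ 225 (mod 1787)
15^4 = (15^2)^2 ≡ 225^2 = 50625 ≡ 589 (mod 1787)
15^8 = (15^4)^2 ≡ 589^2 = 346921 ≡ 243 (mod 1787)
15^16 = (15^8)^2 ≡ 243^2 = 59049 ≡ 78 (mod 1787)
15^32 = (15^16)^2 ≡ 78^2 = 6084 ≡ 723 (mod 1787)
15^37 = 15^32 · 15^4 · 15^1 ≡ 723 · 589 · 15 ≡ 967 (mod 1787).
So B = 967. Alice then computes K = B^a mod p = 967^22 mod 1787.
967^1 ≡ 967 (mod 1787)
967^2 = (967^1)^2 ≡ 967^2 = 935089 ≡ 488 (mod 1787)
967^4 = (967^2)^2 ≡ 488^2 = 238144 ≡ 473 (mod 1787)
967^8 = (967^4)^2 ≡ 473^2 = 223729 ≡ 354 (mod 1787)
967^16 = (967^8)^2 ≡ 354^2 = 125316 ≡ 226 (mod 1787)
967^22 = 967^16 · 967^4 · 967^2 ≡ 226 · 473 · 488 ≡ 120 (mod 1787).

120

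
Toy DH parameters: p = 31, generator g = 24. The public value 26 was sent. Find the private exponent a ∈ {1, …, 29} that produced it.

5

Try successive powers of 24 modulo 31:
24^1 ≡ 24
24^2 ≡ 18
24^3 ≡ 29
24^4 ≡ 14
24^5 ≡ 26
Found: a = 5.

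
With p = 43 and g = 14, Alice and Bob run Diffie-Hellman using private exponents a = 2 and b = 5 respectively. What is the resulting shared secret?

13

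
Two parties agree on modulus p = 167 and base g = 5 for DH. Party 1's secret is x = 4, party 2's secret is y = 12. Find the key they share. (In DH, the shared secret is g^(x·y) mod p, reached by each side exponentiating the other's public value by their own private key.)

24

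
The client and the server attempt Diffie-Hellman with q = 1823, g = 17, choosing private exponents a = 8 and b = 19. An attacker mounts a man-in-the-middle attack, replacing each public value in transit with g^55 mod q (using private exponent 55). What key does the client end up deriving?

The client receives an attacker's public value M = 17^55 mod 1823 instead of the honest one.
17^1 ≡ 17 (mod 1823)
17^2 = (17^1)^2 ≡ 17^2 = 289 ≡ 289 (mod 1823)
17^4 = (17^2)^2 ≡ 289^2 = 83521 ≡ 1486 (mod 1823)
17^8 = (17^4)^2 ≡ 1486^2 = 2208196 ≡ 543 (mod 1823)
17^16 = (17^8)^2 ≡ 543^2 = 294849 ≡ 1346 (mod 1823)
17^32 = (17^16)^2 ≡ 1346^2 = 1811716 ≡ 1477 (mod 1823)
17^55 = 17^32 · 17^16 · 17^4 · 17^2 · 17^1 ≡ 1477 · 1346 · 1486 · 289 · 17 ≡ 592 (mod 1823).
So M = 592. The client computes K = M^8 mod 1823.
592^1 ≡ 592 (mod 1823)
592^2 = (592^1)^2 ≡ 592^2 = 350464 ≡ 448 (mod 1823)
592^4 = (592^2)^2 ≡ 448^2 = 200704 ≡ 174 (mod 1823)
592^8 = (592^4)^2 ≡ 174^2 = 30276 ≡ 1108 (mod 1823)

1108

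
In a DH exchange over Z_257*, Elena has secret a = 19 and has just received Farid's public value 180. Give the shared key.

220

Shared key K = 180^19 mod 257.
180^1 ≡ 180 (mod 257)
180^2 = (180^1)^2 ≡ 180^2 = 32400 ≡ 18 (mod 257)
180^4 = (180^2)^2 ≡ 18^2 = 324 ≡ 67 (mod 257)
180^8 = (180^4)^2 ≡ 67^2 = 4489 ≡ 120 (mod 257)
180^16 = (180^8)^2 ≡ 120^2 = 14400 ≡ 8 (mod 257)
180^19 = 180^16 · 180^2 · 180^1 ≡ 8 · 18 · 180 ≡ 220 (mod 257).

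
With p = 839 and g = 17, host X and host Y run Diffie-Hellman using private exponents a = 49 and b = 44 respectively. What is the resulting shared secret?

Host Y sends B = g^b mod p = 17^44 mod 839.
17^1 ≡ 17 (mod 839)
17^2 = (17^1)^2 ≡ 17^2 = 289 ≡ 289 (mod 839)
17^4 = (17^2)^2 ≡ 289^2 = 83521 ≡ 460 (mod 839)
17^8 = (17^4)^2 ≡ 460^2 = 211600 ≡ 172 (mod 839)
17^16 = (17^8)^2 ≡ 172^2 = 29584 ≡ 219 (mod 839)
17^32 = (17^16)^2 ≡ 219^2 = 47961 ≡ 138 (mod 839)
17^44 = 17^32 · 17^8 · 17^4 ≡ 138 · 172 · 460 ≡ 653 (mod 839).
So B = 653. Host X then computes K = B^a mod p = 653^49 mod 839.
653^1 ≡ 653 (mod 839)
653^2 = (653^1)^2 ≡ 653^2 = 426409 ≡ 197 (mod 839)
653^4 = (653^2)^2 ≡ 197^2 = 38809 ≡ 215 (mod 839)
653^8 = (653^4)^2 ≡ 215^2 = 46225 ≡ 80 (mod 839)
653^16 = (653^8)^2 ≡ 80^2 = 6400 ≡ 527 (mod 839)
653^32 = (653^16)^2 ≡ 527^2 = 277729 ≡ 20 (mod 839)
653^49 = 653^32 · 653^16 · 653^1 ≡ 20 · 527 · 653 ≡ 303 (mod 839).

303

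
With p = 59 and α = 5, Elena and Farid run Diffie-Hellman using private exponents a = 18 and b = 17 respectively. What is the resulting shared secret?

19

Farid sends B = α^b mod p = 5^17 mod 59.
5^1 ≡ 5 (mod 59)
5^2 = (5^1)^2 ≡ 5^2 = 25 ≡ 25 (mod 59)
5^4 = (5^2)^2 ≡ 25^2 = 625 ≡ 35 (mod 59)
5^8 = (5^4)^2 ≡ 35^2 = 1225 ≡ 45 (mod 59)
5^16 = (5^8)^2 ≡ 45^2 = 2025 ≡ 19 (mod 59)
5^17 = 5^16 · 5^1 ≡ 19 · 5 ≡ 36 (mod 59).
So B = 36. Elena then computes K = B^a mod p = 36^18 mod 59.
36^1 ≡ 36 (mod 59)
36^2 = (36^1)^2 ≡ 36^2 = 1296 ≡ 57 (mod 59)
36^4 = (36^2)^2 ≡ 57^2 = 3249 ≡ 4 (mod 59)
36^8 = (36^4)^2 ≡ 4^2 = 16 ≡ 16 (mod 59)
36^16 = (36^8)^2 ≡ 16^2 = 256 ≡ 20 (mod 59)
36^18 = 36^16 · 36^2 ≡ 20 · 57 ≡ 19 (mod 59).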